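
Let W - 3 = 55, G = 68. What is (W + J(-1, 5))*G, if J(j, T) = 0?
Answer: 3944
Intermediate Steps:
W = 58 (W = 3 + 55 = 58)
(W + J(-1, 5))*G = (58 + 0)*68 = 58*68 = 3944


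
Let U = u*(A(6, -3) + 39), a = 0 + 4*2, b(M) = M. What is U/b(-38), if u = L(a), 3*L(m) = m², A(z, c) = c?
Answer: -384/19 ≈ -20.211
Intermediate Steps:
a = 8 (a = 0 + 8 = 8)
L(m) = m²/3
u = 64/3 (u = (⅓)*8² = (⅓)*64 = 64/3 ≈ 21.333)
U = 768 (U = 64*(-3 + 39)/3 = (64/3)*36 = 768)
U/b(-38) = 768/(-38) = 768*(-1/38) = -384/19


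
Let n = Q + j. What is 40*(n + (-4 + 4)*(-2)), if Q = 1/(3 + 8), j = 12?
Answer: 5320/11 ≈ 483.64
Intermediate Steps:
Q = 1/11 ≈ 0.090909
n = 133/11 (n = 1/11 + 12 = 133/11 ≈ 12.091)
40*(n + (-4 + 4)*(-2)) = 40*(133/11 + (-4 + 4)*(-2)) = 40*(133/11 + 0*(-2)) = 40*(133/11 + 0) = 40*(133/11) = 5320/11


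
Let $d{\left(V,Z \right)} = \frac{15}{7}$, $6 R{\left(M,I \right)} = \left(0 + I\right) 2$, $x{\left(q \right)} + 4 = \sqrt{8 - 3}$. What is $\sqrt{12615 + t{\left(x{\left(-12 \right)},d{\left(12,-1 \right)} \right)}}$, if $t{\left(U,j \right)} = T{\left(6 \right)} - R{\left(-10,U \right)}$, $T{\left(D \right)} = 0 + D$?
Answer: $\frac{\sqrt{113601 - 3 \sqrt{5}}}{3} \approx 112.35$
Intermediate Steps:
$T{\left(D \right)} = D$
$x{\left(q \right)} = -4 + \sqrt{5}$ ($x{\left(q \right)} = -4 + \sqrt{8 - 3} = -4 + \sqrt{5}$)
$R{\left(M,I \right)} = \frac{I}{3}$ ($R{\left(M,I \right)} = \frac{\left(0 + I\right) 2}{6} = \frac{I 2}{6} = \frac{2 I}{6} = \frac{I}{3}$)
$d{\left(V,Z \right)} = \frac{15}{7}$ ($d{\left(V,Z \right)} = 15 \cdot \frac{1}{7} = \frac{15}{7}$)
$t{\left(U,j \right)} = 6 - \frac{U}{3}$
$\sqrt{12615 + t{\left(x{\left(-12 \right)},d{\left(12,-1 \right)} \right)}} = \sqrt{12615 + \left(6 - \frac{-4 + \sqrt{5}}{3}\right)} = \sqrt{12615 + \left(6 + \left(\frac{4}{3} - \frac{\sqrt{5}}{3}\right)\right)} = \sqrt{12615 + \left(\frac{22}{3} - \frac{\sqrt{5}}{3}\right)} = \sqrt{\frac{37867}{3} - \frac{\sqrt{5}}{3}}$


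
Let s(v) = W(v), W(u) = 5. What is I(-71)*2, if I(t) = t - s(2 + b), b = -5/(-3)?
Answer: -152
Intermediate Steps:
b = 5/3 (b = -5*(-⅓) = 5/3 ≈ 1.6667)
s(v) = 5
I(t) = -5 + t (I(t) = t - 1*5 = t - 5 = -5 + t)
I(-71)*2 = (-5 - 71)*2 = -76*2 = -152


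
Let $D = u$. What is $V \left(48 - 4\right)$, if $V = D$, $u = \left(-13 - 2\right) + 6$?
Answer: $-396$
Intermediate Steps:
$u = -9$ ($u = -15 + 6 = -9$)
$D = -9$
$V = -9$
$V \left(48 - 4\right) = - 9 \left(48 - 4\right) = \left(-9\right) 44 = -396$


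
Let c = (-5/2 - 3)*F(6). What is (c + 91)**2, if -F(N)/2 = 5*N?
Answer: 177241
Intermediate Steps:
F(N) = -10*N
c = 330 (c = (-5/2 - 3)*(-10*6) = (-5*1/2 - 3)*(-60) = (-5/2 - 3)*(-60) = -11/2*(-60) = 330)
(c + 91)**2 = (330 + 91)**2 = 421**2 = 177241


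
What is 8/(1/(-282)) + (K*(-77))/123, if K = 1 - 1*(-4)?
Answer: -277873/123 ≈ -2259.1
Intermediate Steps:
K = 5 (K = 1 + 4 = 5)
8/(1/(-282)) + (K*(-77))/123 = 8/(1/(-282)) + (5*(-77))/123 = 8/(-1/282) - 385*1/123 = 8*(-282) - 385/123 = -2256 - 385/123 = -277873/123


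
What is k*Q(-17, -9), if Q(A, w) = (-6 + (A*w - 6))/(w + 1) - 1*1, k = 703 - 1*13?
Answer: -51405/4 ≈ -12851.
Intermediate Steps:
k = 690 (k = 703 - 13 = 690)
Q(A, w) = -1 + (-12 + A*w)/(1 + w) (Q(A, w) = (-6 + (-6 + A*w))/(1 + w) - 1 = (-12 + A*w)/(1 + w) - 1 = -1 + (-12 + A*w)/(1 + w))
k*Q(-17, -9) = 690*((-13 - 1*(-9) - 17*(-9))/(1 - 9)) = 690*((-13 + 9 + 153)/(-8)) = 690*(-⅛*149) = 690*(-149/8) = -51405/4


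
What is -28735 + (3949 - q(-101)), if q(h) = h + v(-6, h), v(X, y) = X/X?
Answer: -24686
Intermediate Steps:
v(X, y) = 1
q(h) = 1 + h (q(h) = h + 1 = 1 + h)
-28735 + (3949 - q(-101)) = -28735 + (3949 - (1 - 101)) = -28735 + (3949 - 1*(-100)) = -28735 + (3949 + 100) = -28735 + 4049 = -24686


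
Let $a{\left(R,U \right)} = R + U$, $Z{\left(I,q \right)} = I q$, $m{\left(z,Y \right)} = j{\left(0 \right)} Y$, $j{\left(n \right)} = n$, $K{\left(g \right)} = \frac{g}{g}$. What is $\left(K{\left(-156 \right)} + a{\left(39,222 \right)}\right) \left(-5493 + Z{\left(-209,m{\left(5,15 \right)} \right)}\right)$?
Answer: $-1439166$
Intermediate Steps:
$K{\left(g \right)} = 1$
$m{\left(z,Y \right)} = 0$ ($m{\left(z,Y \right)} = 0 Y = 0$)
$\left(K{\left(-156 \right)} + a{\left(39,222 \right)}\right) \left(-5493 + Z{\left(-209,m{\left(5,15 \right)} \right)}\right) = \left(1 + \left(39 + 222\right)\right) \left(-5493 - 0\right) = \left(1 + 261\right) \left(-5493 + 0\right) = 262 \left(-5493\right) = -1439166$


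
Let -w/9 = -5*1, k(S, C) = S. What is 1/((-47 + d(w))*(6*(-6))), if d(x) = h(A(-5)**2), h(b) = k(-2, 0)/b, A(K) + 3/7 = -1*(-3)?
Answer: 9/15326 ≈ 0.00058724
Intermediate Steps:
A(K) = 18/7 (A(K) = -3/7 - 1*(-3) = -3/7 + 3 = 18/7)
h(b) = -2/b
w = 45 (w = -(-45) = -9*(-5) = 45)
d(x) = -49/162 (d(x) = -2/((18/7)**2) = -2/324/49 = -2*49/324 = -49/162)
1/((-47 + d(w))*(6*(-6))) = 1/((-47 - 49/162)*(6*(-6))) = 1/(-7663/162*(-36)) = 1/(15326/9) = 9/15326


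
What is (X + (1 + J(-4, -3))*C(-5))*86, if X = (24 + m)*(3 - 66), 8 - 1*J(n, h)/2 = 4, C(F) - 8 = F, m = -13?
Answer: -57276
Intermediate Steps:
C(F) = 8 + F
J(n, h) = 8 (J(n, h) = 16 - 2*4 = 16 - 8 = 8)
X = -693 (X = (24 - 13)*(3 - 66) = 11*(-63) = -693)
(X + (1 + J(-4, -3))*C(-5))*86 = (-693 + (1 + 8)*(8 - 5))*86 = (-693 + 9*3)*86 = (-693 + 27)*86 = -666*86 = -57276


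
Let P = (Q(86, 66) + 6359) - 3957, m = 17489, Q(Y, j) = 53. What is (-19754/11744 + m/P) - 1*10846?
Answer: -156274885587/14415760 ≈ -10841.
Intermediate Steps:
P = 2455 (P = (53 + 6359) - 3957 = 6412 - 3957 = 2455)
(-19754/11744 + m/P) - 1*10846 = (-19754/11744 + 17489/2455) - 1*10846 = (-19754*1/11744 + 17489*(1/2455)) - 10846 = (-9877/5872 + 17489/2455) - 10846 = 78447373/14415760 - 10846 = -156274885587/14415760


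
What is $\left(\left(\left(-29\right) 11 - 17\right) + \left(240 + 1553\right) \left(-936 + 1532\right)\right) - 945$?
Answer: $1067347$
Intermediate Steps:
$\left(\left(\left(-29\right) 11 - 17\right) + \left(240 + 1553\right) \left(-936 + 1532\right)\right) - 945 = \left(\left(-319 - 17\right) + 1793 \cdot 596\right) - 945 = \left(-336 + 1068628\right) - 945 = 1068292 - 945 = 1067347$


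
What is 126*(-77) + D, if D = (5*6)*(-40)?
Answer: -10902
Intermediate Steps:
D = -1200 (D = 30*(-40) = -1200)
126*(-77) + D = 126*(-77) - 1200 = -9702 - 1200 = -10902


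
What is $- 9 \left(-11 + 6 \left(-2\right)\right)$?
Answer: $207$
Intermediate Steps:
$- 9 \left(-11 + 6 \left(-2\right)\right) = - 9 \left(-11 - 12\right) = \left(-9\right) \left(-23\right) = 207$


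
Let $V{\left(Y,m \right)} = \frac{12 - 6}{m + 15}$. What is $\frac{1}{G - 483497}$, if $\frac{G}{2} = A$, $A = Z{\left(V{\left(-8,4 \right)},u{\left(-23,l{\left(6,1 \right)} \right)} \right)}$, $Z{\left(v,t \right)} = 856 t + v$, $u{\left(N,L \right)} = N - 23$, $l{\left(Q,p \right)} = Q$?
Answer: $- \frac{19}{10682719} \approx -1.7786 \cdot 10^{-6}$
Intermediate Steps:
$V{\left(Y,m \right)} = \frac{6}{15 + m}$
$u{\left(N,L \right)} = -23 + N$
$Z{\left(v,t \right)} = v + 856 t$
$A = - \frac{748138}{19}$ ($A = \frac{6}{15 + 4} + 856 \left(-23 - 23\right) = \frac{6}{19} + 856 \left(-46\right) = 6 \cdot \frac{1}{19} - 39376 = \frac{6}{19} - 39376 = - \frac{748138}{19} \approx -39376.0$)
$G = - \frac{1496276}{19}$ ($G = 2 \left(- \frac{748138}{19}\right) = - \frac{1496276}{19} \approx -78751.0$)
$\frac{1}{G - 483497} = \frac{1}{- \frac{1496276}{19} - 483497} = \frac{1}{- \frac{10682719}{19}} = - \frac{19}{10682719}$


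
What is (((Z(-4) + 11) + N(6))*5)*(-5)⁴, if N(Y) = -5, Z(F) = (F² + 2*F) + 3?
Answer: 53125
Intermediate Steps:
Z(F) = 3 + F² + 2*F
(((Z(-4) + 11) + N(6))*5)*(-5)⁴ = ((((3 + (-4)² + 2*(-4)) + 11) - 5)*5)*(-5)⁴ = ((((3 + 16 - 8) + 11) - 5)*5)*625 = (((11 + 11) - 5)*5)*625 = ((22 - 5)*5)*625 = (17*5)*625 = 85*625 = 53125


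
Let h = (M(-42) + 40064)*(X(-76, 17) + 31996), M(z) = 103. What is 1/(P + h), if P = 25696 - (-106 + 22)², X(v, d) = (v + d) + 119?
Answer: 1/1287611992 ≈ 7.7663e-10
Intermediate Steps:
X(v, d) = 119 + d + v (X(v, d) = (d + v) + 119 = 119 + d + v)
h = 1287593352 (h = (103 + 40064)*((119 + 17 - 76) + 31996) = 40167*(60 + 31996) = 40167*32056 = 1287593352)
P = 18640 (P = 25696 - 1*(-84)² = 25696 - 1*7056 = 25696 - 7056 = 18640)
1/(P + h) = 1/(18640 + 1287593352) = 1/1287611992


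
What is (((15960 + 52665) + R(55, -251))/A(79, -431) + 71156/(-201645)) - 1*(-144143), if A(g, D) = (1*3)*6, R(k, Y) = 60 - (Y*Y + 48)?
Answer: 29128781369/201645 ≈ 1.4446e+5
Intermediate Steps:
R(k, Y) = 12 - Y² (R(k, Y) = 60 - (Y² + 48) = 60 - (48 + Y²) = 60 + (-48 - Y²) = 12 - Y²)
A(g, D) = 18 (A(g, D) = 3*6 = 18)
(((15960 + 52665) + R(55, -251))/A(79, -431) + 71156/(-201645)) - 1*(-144143) = (((15960 + 52665) + (12 - 1*(-251)²))/18 + 71156/(-201645)) - 1*(-144143) = ((68625 + (12 - 1*63001))*(1/18) + 71156*(-1/201645)) + 144143 = ((68625 + (12 - 63001))*(1/18) - 71156/201645) + 144143 = ((68625 - 62989)*(1/18) - 71156/201645) + 144143 = (5636*(1/18) - 71156/201645) + 144143 = (2818/9 - 71156/201645) + 144143 = 63066134/201645 + 144143 = 29128781369/201645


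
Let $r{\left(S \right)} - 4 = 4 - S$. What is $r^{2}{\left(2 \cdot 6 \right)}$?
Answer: $16$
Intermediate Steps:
$r{\left(S \right)} = 8 - S$ ($r{\left(S \right)} = 4 - \left(-4 + S\right) = 8 - S$)
$r^{2}{\left(2 \cdot 6 \right)} = \left(8 - 2 \cdot 6\right)^{2} = \left(8 - 12\right)^{2} = \left(-4\right)^{2} = 16$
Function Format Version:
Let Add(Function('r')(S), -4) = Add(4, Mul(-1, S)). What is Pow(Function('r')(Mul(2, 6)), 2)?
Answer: 16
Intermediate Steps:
Function('r')(S) = Add(8, Mul(-1, S)) (Function('r')(S) = Add(4, Add(4, Mul(-1, S))) = Add(8, Mul(-1, S)))
Pow(Function('r')(Mul(2, 6)), 2) = Pow(Add(8, Mul(-1, Mul(2, 6))), 2) = Pow(Add(8, Mul(-1, 12)), 2) = Pow(Add(8, -12), 2) = Pow(-4, 2) = 16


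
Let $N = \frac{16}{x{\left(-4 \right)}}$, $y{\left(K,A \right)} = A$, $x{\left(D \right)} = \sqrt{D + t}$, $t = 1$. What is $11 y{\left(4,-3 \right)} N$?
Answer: $176 i \sqrt{3} \approx 304.84 i$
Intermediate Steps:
$x{\left(D \right)} = \sqrt{1 + D}$ ($x{\left(D \right)} = \sqrt{D + 1} = \sqrt{1 + D}$)
$N = - \frac{16 i \sqrt{3}}{3}$ ($N = \frac{16}{\sqrt{1 - 4}} = \frac{16}{\sqrt{-3}} = \frac{16}{i \sqrt{3}} = 16 \left(- \frac{i \sqrt{3}}{3}\right) = - \frac{16 i \sqrt{3}}{3} \approx - 9.2376 i$)
$11 y{\left(4,-3 \right)} N = 11 \left(-3\right) \left(- \frac{16 i \sqrt{3}}{3}\right) = - 33 \left(- \frac{16 i \sqrt{3}}{3}\right) = 176 i \sqrt{3}$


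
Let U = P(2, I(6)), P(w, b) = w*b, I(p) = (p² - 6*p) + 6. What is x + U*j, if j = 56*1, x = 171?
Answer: 843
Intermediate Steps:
I(p) = 6 + p² - 6*p
j = 56
P(w, b) = b*w
U = 12 (U = (6 + 6² - 6*6)*2 = (6 + 36 - 36)*2 = 6*2 = 12)
x + U*j = 171 + 12*56 = 171 + 672 = 843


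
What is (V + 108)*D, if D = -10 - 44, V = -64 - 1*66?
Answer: 1188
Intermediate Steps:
V = -130 (V = -64 - 66 = -130)
D = -54
(V + 108)*D = (-130 + 108)*(-54) = -22*(-54) = 1188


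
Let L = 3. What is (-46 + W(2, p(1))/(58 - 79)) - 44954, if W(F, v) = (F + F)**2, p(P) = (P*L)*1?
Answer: -945016/21 ≈ -45001.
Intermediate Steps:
p(P) = 3*P (p(P) = (P*3)*1 = (3*P)*1 = 3*P)
W(F, v) = 4*F**2 (W(F, v) = (2*F)**2 = 4*F**2)
(-46 + W(2, p(1))/(58 - 79)) - 44954 = (-46 + (4*2**2)/(58 - 79)) - 44954 = (-46 + (4*4)/(-21)) - 44954 = (-46 + 16*(-1/21)) - 44954 = (-46 - 16/21) - 44954 = -982/21 - 44954 = -945016/21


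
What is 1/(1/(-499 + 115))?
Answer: -384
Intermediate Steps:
1/(1/(-499 + 115)) = 1/(1/(-384)) = 1/(-1/384) = -384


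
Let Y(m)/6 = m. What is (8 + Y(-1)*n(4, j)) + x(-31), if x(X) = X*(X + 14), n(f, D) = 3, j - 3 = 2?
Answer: 517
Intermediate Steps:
j = 5 (j = 3 + 2 = 5)
Y(m) = 6*m
x(X) = X*(14 + X)
(8 + Y(-1)*n(4, j)) + x(-31) = (8 + (6*(-1))*3) - 31*(14 - 31) = (8 - 6*3) - 31*(-17) = (8 - 18) + 527 = -10 + 527 = 517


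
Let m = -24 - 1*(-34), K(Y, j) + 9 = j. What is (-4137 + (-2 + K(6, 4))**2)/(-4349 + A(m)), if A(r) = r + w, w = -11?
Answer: 2044/2175 ≈ 0.93977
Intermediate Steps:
K(Y, j) = -9 + j
m = 10 (m = -24 + 34 = 10)
A(r) = -11 + r (A(r) = r - 11 = -11 + r)
(-4137 + (-2 + K(6, 4))**2)/(-4349 + A(m)) = (-4137 + (-2 + (-9 + 4))**2)/(-4349 + (-11 + 10)) = (-4137 + (-2 - 5)**2)/(-4349 - 1) = (-4137 + (-7)**2)/(-4350) = (-4137 + 49)*(-1/4350) = -4088*(-1/4350) = 2044/2175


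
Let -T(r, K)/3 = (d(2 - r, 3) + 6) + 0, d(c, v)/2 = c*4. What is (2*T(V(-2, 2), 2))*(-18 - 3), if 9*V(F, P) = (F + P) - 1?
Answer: 2884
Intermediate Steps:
V(F, P) = -⅑ + F/9 + P/9 (V(F, P) = ((F + P) - 1)/9 = (-1 + F + P)/9 = -⅑ + F/9 + P/9)
d(c, v) = 8*c (d(c, v) = 2*(c*4) = 2*(4*c) = 8*c)
T(r, K) = -66 + 24*r (T(r, K) = -3*((8*(2 - r) + 6) + 0) = -3*(((16 - 8*r) + 6) + 0) = -3*((22 - 8*r) + 0) = -3*(22 - 8*r) = -66 + 24*r)
(2*T(V(-2, 2), 2))*(-18 - 3) = (2*(-66 + 24*(-⅑ + (⅑)*(-2) + (⅑)*2)))*(-18 - 3) = (2*(-66 + 24*(-⅑ - 2/9 + 2/9)))*(-21) = (2*(-66 + 24*(-⅑)))*(-21) = (2*(-66 - 8/3))*(-21) = (2*(-206/3))*(-21) = -412/3*(-21) = 2884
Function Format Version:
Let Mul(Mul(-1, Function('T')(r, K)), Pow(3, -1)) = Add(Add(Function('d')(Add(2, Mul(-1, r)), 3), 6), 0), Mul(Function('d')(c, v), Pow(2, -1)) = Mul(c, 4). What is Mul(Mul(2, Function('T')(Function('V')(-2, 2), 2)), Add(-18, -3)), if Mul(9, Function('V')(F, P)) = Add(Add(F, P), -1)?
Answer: 2884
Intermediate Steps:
Function('V')(F, P) = Add(Rational(-1, 9), Mul(Rational(1, 9), F), Mul(Rational(1, 9), P)) (Function('V')(F, P) = Mul(Rational(1, 9), Add(Add(F, P), -1)) = Mul(Rational(1, 9), Add(-1, F, P)) = Add(Rational(-1, 9), Mul(Rational(1, 9), F), Mul(Rational(1, 9), P)))
Function('d')(c, v) = Mul(8, c) (Function('d')(c, v) = Mul(2, Mul(c, 4)) = Mul(2, Mul(4, c)) = Mul(8, c))
Function('T')(r, K) = Add(-66, Mul(24, r)) (Function('T')(r, K) = Mul(-3, Add(Add(Mul(8, Add(2, Mul(-1, r))), 6), 0)) = Mul(-3, Add(Add(Add(16, Mul(-8, r)), 6), 0)) = Mul(-3, Add(Add(22, Mul(-8, r)), 0)) = Mul(-3, Add(22, Mul(-8, r))) = Add(-66, Mul(24, r)))
Mul(Mul(2, Function('T')(Function('V')(-2, 2), 2)), Add(-18, -3)) = Mul(Mul(2, Add(-66, Mul(24, Add(Rational(-1, 9), Mul(Rational(1, 9), -2), Mul(Rational(1, 9), 2))))), Add(-18, -3)) = Mul(Mul(2, Add(-66, Mul(24, Add(Rational(-1, 9), Rational(-2, 9), Rational(2, 9))))), -21) = Mul(Mul(2, Add(-66, Mul(24, Rational(-1, 9)))), -21) = Mul(Mul(2, Add(-66, Rational(-8, 3))), -21) = Mul(Mul(2, Rational(-206, 3)), -21) = Mul(Rational(-412, 3), -21) = 2884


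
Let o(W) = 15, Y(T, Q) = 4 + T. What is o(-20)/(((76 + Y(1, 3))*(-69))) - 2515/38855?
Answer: -975944/14477373 ≈ -0.067412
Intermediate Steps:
o(-20)/(((76 + Y(1, 3))*(-69))) - 2515/38855 = 15/(((76 + (4 + 1))*(-69))) - 2515/38855 = 15/(((76 + 5)*(-69))) - 2515*1/38855 = 15/((81*(-69))) - 503/7771 = 15/(-5589) - 503/7771 = 15*(-1/5589) - 503/7771 = -5/1863 - 503/7771 = -975944/14477373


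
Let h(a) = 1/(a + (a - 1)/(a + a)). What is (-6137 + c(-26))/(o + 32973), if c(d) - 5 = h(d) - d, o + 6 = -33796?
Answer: 8090502/1098425 ≈ 7.3655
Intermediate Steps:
o = -33802 (o = -6 - 33796 = -33802)
h(a) = 1/(a + (-1 + a)/(2*a)) (h(a) = 1/(a + (-1 + a)/((2*a))) = 1/(a + (-1 + a)*(1/(2*a))) = 1/(a + (-1 + a)/(2*a)))
c(d) = 5 - d + 2*d/(-1 + d + 2*d**2) (c(d) = 5 + (2*d/(-1 + d + 2*d**2) - d) = 5 + (-d + 2*d/(-1 + d + 2*d**2)) = 5 - d + 2*d/(-1 + d + 2*d**2))
(-6137 + c(-26))/(o + 32973) = (-6137 + (2*(-26) + (5 - 1*(-26))*(-1 - 26 + 2*(-26)**2))/(-1 - 26 + 2*(-26)**2))/(-33802 + 32973) = (-6137 + (-52 + (5 + 26)*(-1 - 26 + 2*676))/(-1 - 26 + 2*676))/(-829) = (-6137 + (-52 + 31*(-1 - 26 + 1352))/(-1 - 26 + 1352))*(-1/829) = (-6137 + (-52 + 31*1325)/1325)*(-1/829) = (-6137 + (-52 + 41075)/1325)*(-1/829) = (-6137 + (1/1325)*41023)*(-1/829) = (-6137 + 41023/1325)*(-1/829) = -8090502/1325*(-1/829) = 8090502/1098425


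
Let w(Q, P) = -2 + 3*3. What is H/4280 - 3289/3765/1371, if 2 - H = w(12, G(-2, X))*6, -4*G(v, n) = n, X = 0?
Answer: -5513738/552314205 ≈ -0.0099830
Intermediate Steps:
G(v, n) = -n/4
w(Q, P) = 7 (w(Q, P) = -2 + 9 = 7)
H = -40 (H = 2 - 7*6 = 2 - 1*42 = 2 - 42 = -40)
H/4280 - 3289/3765/1371 = -40/4280 - 3289/3765/1371 = -40*1/4280 - 3289*1/3765*(1/1371) = -1/107 - 3289/3765*1/1371 = -1/107 - 3289/5161815 = -5513738/552314205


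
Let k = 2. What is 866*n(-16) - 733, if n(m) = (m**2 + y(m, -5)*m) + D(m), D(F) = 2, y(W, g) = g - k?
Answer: 319687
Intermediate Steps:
y(W, g) = -2 + g (y(W, g) = g - 1*2 = g - 2 = -2 + g)
n(m) = 2 + m**2 - 7*m (n(m) = (m**2 + (-2 - 5)*m) + 2 = (m**2 - 7*m) + 2 = 2 + m**2 - 7*m)
866*n(-16) - 733 = 866*(2 + (-16)**2 - 7*(-16)) - 733 = 866*(2 + 256 + 112) - 733 = 866*370 - 733 = 320420 - 733 = 319687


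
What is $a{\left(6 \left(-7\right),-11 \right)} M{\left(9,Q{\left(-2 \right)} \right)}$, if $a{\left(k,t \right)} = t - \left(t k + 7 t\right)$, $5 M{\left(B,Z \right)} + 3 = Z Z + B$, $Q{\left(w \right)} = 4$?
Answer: $- \frac{8712}{5} \approx -1742.4$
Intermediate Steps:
$M{\left(B,Z \right)} = - \frac{3}{5} + \frac{B}{5} + \frac{Z^{2}}{5}$ ($M{\left(B,Z \right)} = - \frac{3}{5} + \frac{Z Z + B}{5} = - \frac{3}{5} + \frac{Z^{2} + B}{5} = - \frac{3}{5} + \frac{B + Z^{2}}{5} = - \frac{3}{5} + \left(\frac{B}{5} + \frac{Z^{2}}{5}\right) = - \frac{3}{5} + \frac{B}{5} + \frac{Z^{2}}{5}$)
$a{\left(k,t \right)} = - 6 t - k t$ ($a{\left(k,t \right)} = t - \left(k t + 7 t\right) = t - \left(7 t + k t\right) = - 6 t - k t$)
$a{\left(6 \left(-7\right),-11 \right)} M{\left(9,Q{\left(-2 \right)} \right)} = \left(-1\right) \left(-11\right) \left(6 + 6 \left(-7\right)\right) \left(- \frac{3}{5} + \frac{1}{5} \cdot 9 + \frac{4^{2}}{5}\right) = \left(-1\right) \left(-11\right) \left(6 - 42\right) \left(- \frac{3}{5} + \frac{9}{5} + \frac{1}{5} \cdot 16\right) = \left(-1\right) \left(-11\right) \left(-36\right) \left(- \frac{3}{5} + \frac{9}{5} + \frac{16}{5}\right) = \left(-396\right) \frac{22}{5} = - \frac{8712}{5}$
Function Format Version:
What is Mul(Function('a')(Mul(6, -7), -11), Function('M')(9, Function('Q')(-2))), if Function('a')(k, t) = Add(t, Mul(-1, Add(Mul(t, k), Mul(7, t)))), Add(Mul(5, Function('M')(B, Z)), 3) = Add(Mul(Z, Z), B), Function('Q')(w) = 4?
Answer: Rational(-8712, 5) ≈ -1742.4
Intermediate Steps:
Function('M')(B, Z) = Add(Rational(-3, 5), Mul(Rational(1, 5), B), Mul(Rational(1, 5), Pow(Z, 2))) (Function('M')(B, Z) = Add(Rational(-3, 5), Mul(Rational(1, 5), Add(Mul(Z, Z), B))) = Add(Rational(-3, 5), Mul(Rational(1, 5), Add(Pow(Z, 2), B))) = Add(Rational(-3, 5), Mul(Rational(1, 5), Add(B, Pow(Z, 2)))) = Add(Rational(-3, 5), Add(Mul(Rational(1, 5), B), Mul(Rational(1, 5), Pow(Z, 2)))) = Add(Rational(-3, 5), Mul(Rational(1, 5), B), Mul(Rational(1, 5), Pow(Z, 2))))
Function('a')(k, t) = Add(Mul(-6, t), Mul(-1, k, t)) (Function('a')(k, t) = Add(t, Mul(-1, Add(Mul(k, t), Mul(7, t)))) = Add(t, Mul(-1, Add(Mul(7, t), Mul(k, t)))) = Add(t, Add(Mul(-7, t), Mul(-1, k, t))) = Add(Mul(-6, t), Mul(-1, k, t)))
Mul(Function('a')(Mul(6, -7), -11), Function('M')(9, Function('Q')(-2))) = Mul(Mul(-1, -11, Add(6, Mul(6, -7))), Add(Rational(-3, 5), Mul(Rational(1, 5), 9), Mul(Rational(1, 5), Pow(4, 2)))) = Mul(Mul(-1, -11, Add(6, -42)), Add(Rational(-3, 5), Rational(9, 5), Mul(Rational(1, 5), 16))) = Mul(Mul(-1, -11, -36), Add(Rational(-3, 5), Rational(9, 5), Rational(16, 5))) = Mul(-396, Rational(22, 5)) = Rational(-8712, 5)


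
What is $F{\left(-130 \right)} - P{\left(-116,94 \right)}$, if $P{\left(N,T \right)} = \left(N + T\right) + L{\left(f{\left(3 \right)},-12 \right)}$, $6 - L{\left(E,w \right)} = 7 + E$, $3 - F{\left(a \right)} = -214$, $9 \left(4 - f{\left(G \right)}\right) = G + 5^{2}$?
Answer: $\frac{2168}{9} \approx 240.89$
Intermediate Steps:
$f{\left(G \right)} = \frac{11}{9} - \frac{G}{9}$ ($f{\left(G \right)} = 4 - \frac{G + 5^{2}}{9} = 4 - \frac{G + 25}{9} = 4 - \frac{25 + G}{9} = 4 - \left(\frac{25}{9} + \frac{G}{9}\right) = \frac{11}{9} - \frac{G}{9}$)
$F{\left(a \right)} = 217$ ($F{\left(a \right)} = 3 - -214 = 3 + 214 = 217$)
$L{\left(E,w \right)} = -1 - E$ ($L{\left(E,w \right)} = 6 - \left(7 + E\right) = -1 - E$)
$P{\left(N,T \right)} = - \frac{17}{9} + N + T$ ($P{\left(N,T \right)} = \left(N + T\right) - \left(\frac{20}{9} - \frac{1}{3}\right) = \left(N + T\right) - \frac{17}{9} = - \frac{17}{9} + N + T$)
$F{\left(-130 \right)} - P{\left(-116,94 \right)} = 217 - \left(- \frac{17}{9} - 116 + 94\right) = 217 - - \frac{215}{9} = 217 + \frac{215}{9} = \frac{2168}{9}$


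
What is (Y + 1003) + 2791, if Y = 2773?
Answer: 6567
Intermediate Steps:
(Y + 1003) + 2791 = (2773 + 1003) + 2791 = 3776 + 2791 = 6567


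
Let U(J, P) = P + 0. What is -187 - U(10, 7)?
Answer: -194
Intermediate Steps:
U(J, P) = P
-187 - U(10, 7) = -187 - 1*7 = -187 - 7 = -194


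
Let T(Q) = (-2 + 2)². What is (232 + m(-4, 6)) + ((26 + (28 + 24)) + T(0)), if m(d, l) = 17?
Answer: 327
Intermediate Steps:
T(Q) = 0 (T(Q) = 0² = 0)
(232 + m(-4, 6)) + ((26 + (28 + 24)) + T(0)) = (232 + 17) + ((26 + (28 + 24)) + 0) = 249 + ((26 + 52) + 0) = 249 + (78 + 0) = 249 + 78 = 327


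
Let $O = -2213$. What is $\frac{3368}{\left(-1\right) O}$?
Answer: $\frac{3368}{2213} \approx 1.5219$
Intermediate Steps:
$\frac{3368}{\left(-1\right) O} = \frac{3368}{\left(-1\right) \left(-2213\right)} = \frac{3368}{2213}$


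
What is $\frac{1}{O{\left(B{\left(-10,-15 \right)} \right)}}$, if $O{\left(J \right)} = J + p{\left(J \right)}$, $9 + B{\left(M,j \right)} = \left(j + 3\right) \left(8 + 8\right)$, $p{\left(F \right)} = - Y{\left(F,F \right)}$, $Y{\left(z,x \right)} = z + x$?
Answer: $\frac{1}{201} \approx 0.0049751$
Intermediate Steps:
$Y{\left(z,x \right)} = x + z$
$p{\left(F \right)} = - 2 F$ ($p{\left(F \right)} = - (F + F) = - 2 F$)
$B{\left(M,j \right)} = 39 + 16 j$ ($B{\left(M,j \right)} = -9 + \left(j + 3\right) \left(8 + 8\right) = -9 + \left(3 + j\right) 16 = -9 + \left(48 + 16 j\right) = 39 + 16 j$)
$O{\left(J \right)} = - J$ ($O{\left(J \right)} = J - 2 J = - J$)
$\frac{1}{O{\left(B{\left(-10,-15 \right)} \right)}} = \frac{1}{\left(-1\right) \left(39 + 16 \left(-15\right)\right)} = \frac{1}{\left(-1\right) \left(39 - 240\right)} = \frac{1}{\left(-1\right) \left(-201\right)} = \frac{1}{201}$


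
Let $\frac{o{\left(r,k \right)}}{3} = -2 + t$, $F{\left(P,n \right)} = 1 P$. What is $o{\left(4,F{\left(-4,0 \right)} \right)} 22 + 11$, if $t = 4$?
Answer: $143$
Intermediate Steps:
$F{\left(P,n \right)} = P$
$o{\left(r,k \right)} = 6$ ($o{\left(r,k \right)} = 3 \left(-2 + 4\right) = 3 \cdot 2 = 6$)
$o{\left(4,F{\left(-4,0 \right)} \right)} 22 + 11 = 6 \cdot 22 + 11 = 132 + 11 = 143$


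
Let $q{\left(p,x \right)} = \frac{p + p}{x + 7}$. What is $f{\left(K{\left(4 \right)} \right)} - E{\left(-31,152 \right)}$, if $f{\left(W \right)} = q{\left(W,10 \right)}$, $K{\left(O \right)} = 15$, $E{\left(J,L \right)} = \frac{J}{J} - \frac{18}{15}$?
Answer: $\frac{167}{85} \approx 1.9647$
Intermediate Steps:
$q{\left(p,x \right)} = \frac{2 p}{7 + x}$
$E{\left(J,L \right)} = - \frac{1}{5}$ ($E{\left(J,L \right)} = 1 - \frac{6}{5} = - \frac{1}{5}$)
$f{\left(W \right)} = \frac{2 W}{17}$ ($f{\left(W \right)} = \frac{2 W}{7 + 10} = \frac{2 W}{17}$)
$f{\left(K{\left(4 \right)} \right)} - E{\left(-31,152 \right)} = \frac{2}{17} \cdot 15 - - \frac{1}{5} = \frac{30}{17} + \frac{1}{5} = \frac{167}{85}$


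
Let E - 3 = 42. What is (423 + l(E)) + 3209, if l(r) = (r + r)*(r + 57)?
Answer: 12812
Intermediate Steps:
E = 45 (E = 3 + 42 = 45)
l(r) = 2*r*(57 + r) (l(r) = (2*r)*(57 + r) = 2*r*(57 + r))
(423 + l(E)) + 3209 = (423 + 2*45*(57 + 45)) + 3209 = (423 + 2*45*102) + 3209 = (423 + 9180) + 3209 = 9603 + 3209 = 12812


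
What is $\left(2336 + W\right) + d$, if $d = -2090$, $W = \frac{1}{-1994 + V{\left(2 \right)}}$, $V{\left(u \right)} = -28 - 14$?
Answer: $\frac{500855}{2036} \approx 246.0$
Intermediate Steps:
$V{\left(u \right)} = -42$ ($V{\left(u \right)} = -28 - 14 = -42$)
$W = - \frac{1}{2036}$ ($W = \frac{1}{-1994 - 42} = \frac{1}{-2036} = - \frac{1}{2036} \approx -0.00049116$)
$\left(2336 + W\right) + d = \left(2336 - \frac{1}{2036}\right) - 2090 = \frac{4756095}{2036} - 2090 = \frac{500855}{2036}$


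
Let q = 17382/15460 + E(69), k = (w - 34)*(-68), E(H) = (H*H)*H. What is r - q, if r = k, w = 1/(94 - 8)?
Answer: -108425257363/332390 ≈ -3.2620e+5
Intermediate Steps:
E(H) = H³ (E(H) = H²*H = H³)
w = 1/86 ≈ 0.011628
k = 99382/43 (k = (1/86 - 34)*(-68) = -2923/86*(-68) = 99382/43 ≈ 2311.2)
q = 2539383261/7730 (q = 17382/15460 + 69³ = 17382*(1/15460) + 328509 = 8691/7730 + 328509 = 2539383261/7730 ≈ 3.2851e+5)
r = 99382/43 ≈ 2311.2
r - q = 99382/43 - 1*2539383261/7730 = 99382/43 - 2539383261/7730 = -108425257363/332390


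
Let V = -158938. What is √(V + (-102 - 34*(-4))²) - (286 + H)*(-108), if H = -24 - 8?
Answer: 27432 + I*√157782 ≈ 27432.0 + 397.22*I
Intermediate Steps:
H = -32
√(V + (-102 - 34*(-4))²) - (286 + H)*(-108) = √(-158938 + (-102 - 34*(-4))²) - (286 - 32)*(-108) = √(-158938 + (-102 + 136)²) - 254*(-108) = √(-158938 + 34²) - 1*(-27432) = √(-158938 + 1156) + 27432 = √(-157782) + 27432 = I*√157782 + 27432 = 27432 + I*√157782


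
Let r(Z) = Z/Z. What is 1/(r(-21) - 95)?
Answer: -1/94 ≈ -0.010638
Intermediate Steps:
r(Z) = 1
1/(r(-21) - 95) = 1/(1 - 95) = 1/(-94) = -1/94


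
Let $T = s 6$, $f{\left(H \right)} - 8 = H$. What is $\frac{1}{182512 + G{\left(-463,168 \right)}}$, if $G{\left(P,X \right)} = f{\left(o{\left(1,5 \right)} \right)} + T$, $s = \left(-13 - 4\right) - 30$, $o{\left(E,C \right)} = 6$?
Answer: $\frac{1}{182244} \approx 5.4871 \cdot 10^{-6}$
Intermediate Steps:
$s = -47$ ($s = -17 - 30 = -47$)
$f{\left(H \right)} = 8 + H$
$T = -282$ ($T = \left(-47\right) 6 = -282$)
$G{\left(P,X \right)} = -268$ ($G{\left(P,X \right)} = \left(8 + 6\right) - 282 = 14 - 282 = -268$)
$\frac{1}{182512 + G{\left(-463,168 \right)}} = \frac{1}{182512 - 268} = \frac{1}{182244}$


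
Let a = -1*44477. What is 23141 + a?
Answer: -21336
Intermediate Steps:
a = -44477
23141 + a = 23141 - 44477 = -21336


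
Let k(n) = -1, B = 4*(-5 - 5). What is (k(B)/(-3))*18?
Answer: 6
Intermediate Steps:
B = -40 (B = 4*(-10) = -40)
(k(B)/(-3))*18 = (-1/(-3))*18 = -⅓*(-1)*18 = (⅓)*18 = 6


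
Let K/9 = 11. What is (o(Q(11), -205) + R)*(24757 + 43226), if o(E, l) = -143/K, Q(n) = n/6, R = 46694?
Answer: 9522900013/3 ≈ 3.1743e+9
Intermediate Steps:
K = 99 (K = 9*11 = 99)
Q(n) = n/6 (Q(n) = n*(⅙) = n/6)
o(E, l) = -13/9 (o(E, l) = -143/99 = -143*1/99 = -13/9)
(o(Q(11), -205) + R)*(24757 + 43226) = (-13/9 + 46694)*(24757 + 43226) = (420233/9)*67983 = 9522900013/3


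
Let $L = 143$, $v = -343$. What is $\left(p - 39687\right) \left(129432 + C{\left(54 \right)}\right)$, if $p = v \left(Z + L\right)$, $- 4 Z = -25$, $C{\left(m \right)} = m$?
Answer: $- \frac{23535310617}{2} \approx -1.1768 \cdot 10^{10}$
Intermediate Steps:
$Z = \frac{25}{4}$ ($Z = \left(- \frac{1}{4}\right) \left(-25\right) = \frac{25}{4} \approx 6.25$)
$p = - \frac{204771}{4}$ ($p = - 343 \left(\frac{25}{4} + 143\right) = \left(-343\right) \frac{597}{4} = - \frac{204771}{4} \approx -51193.0$)
$\left(p - 39687\right) \left(129432 + C{\left(54 \right)}\right) = \left(- \frac{204771}{4} - 39687\right) \left(129432 + 54\right) = \left(- \frac{363519}{4}\right) 129486 = - \frac{23535310617}{2}$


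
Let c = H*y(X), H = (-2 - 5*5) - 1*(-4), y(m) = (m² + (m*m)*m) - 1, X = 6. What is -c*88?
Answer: 508024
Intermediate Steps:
y(m) = -1 + m² + m³ (y(m) = (m² + m²*m) - 1 = (m² + m³) - 1 = -1 + m² + m³)
H = -23 (H = (-2 - 25) + 4 = -27 + 4 = -23)
c = -5773 (c = -23*(-1 + 6² + 6³) = -23*(-1 + 36 + 216) = -23*251 = -5773)
-c*88 = -1*(-5773)*88 = 5773*88 = 508024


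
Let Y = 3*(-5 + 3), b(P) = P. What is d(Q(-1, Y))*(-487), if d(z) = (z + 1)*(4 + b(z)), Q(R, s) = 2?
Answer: -8766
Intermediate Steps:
Y = -6 (Y = 3*(-2) = -6)
d(z) = (1 + z)*(4 + z) (d(z) = (z + 1)*(4 + z) = (1 + z)*(4 + z))
d(Q(-1, Y))*(-487) = (4 + 2**2 + 5*2)*(-487) = (4 + 4 + 10)*(-487) = 18*(-487) = -8766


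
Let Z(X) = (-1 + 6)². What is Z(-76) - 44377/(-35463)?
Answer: 930952/35463 ≈ 26.251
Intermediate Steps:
Z(X) = 25 (Z(X) = 5² = 25)
Z(-76) - 44377/(-35463) = 25 - 44377/(-35463) = 25 - 44377*(-1)/35463 = 25 - 1*(-44377/35463) = 25 + 44377/35463 = 930952/35463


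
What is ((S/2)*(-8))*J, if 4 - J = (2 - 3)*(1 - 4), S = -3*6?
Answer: 72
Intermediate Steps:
S = -18
J = 1 (J = 4 - (2 - 3)*(1 - 4) = 4 - (-1)*(-3) = 4 - 1*3 = 4 - 3 = 1)
((S/2)*(-8))*J = (-18/2*(-8))*1 = (-18*½*(-8))*1 = -9*(-8)*1 = 72*1 = 72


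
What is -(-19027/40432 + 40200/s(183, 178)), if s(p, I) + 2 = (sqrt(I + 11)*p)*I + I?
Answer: 953996554136519/2027071905030704 - 982106100*sqrt(21)/50135335997 ≈ 0.38086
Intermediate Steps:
s(p, I) = -2 + I + I*p*sqrt(11 + I) (s(p, I) = -2 + ((sqrt(I + 11)*p)*I + I) = -2 + ((sqrt(11 + I)*p)*I + I) = -2 + ((p*sqrt(11 + I))*I + I) = -2 + (I*p*sqrt(11 + I) + I) = -2 + (I + I*p*sqrt(11 + I)) = -2 + I + I*p*sqrt(11 + I))
-(-19027/40432 + 40200/s(183, 178)) = -(-19027/40432 + 40200/(-2 + 178 + 178*183*sqrt(11 + 178))) = -(-19027*1/40432 + 40200/(-2 + 178 + 178*183*sqrt(189))) = -(-19027/40432 + 40200/(-2 + 178 + 178*183*(3*sqrt(21)))) = -(-19027/40432 + 40200/(-2 + 178 + 97722*sqrt(21))) = -(-19027/40432 + 40200/(176 + 97722*sqrt(21))) = 19027/40432 - 40200/(176 + 97722*sqrt(21))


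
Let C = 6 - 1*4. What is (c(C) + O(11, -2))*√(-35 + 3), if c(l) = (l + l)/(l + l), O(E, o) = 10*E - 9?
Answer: 408*I*√2 ≈ 577.0*I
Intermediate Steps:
C = 2 (C = 6 - 4 = 2)
O(E, o) = -9 + 10*E
c(l) = 1 (c(l) = (2*l)/((2*l)) = (2*l)*(1/(2*l)) = 1)
(c(C) + O(11, -2))*√(-35 + 3) = (1 + (-9 + 10*11))*√(-35 + 3) = (1 + (-9 + 110))*√(-32) = (1 + 101)*(4*I*√2) = 102*(4*I*√2) = 408*I*√2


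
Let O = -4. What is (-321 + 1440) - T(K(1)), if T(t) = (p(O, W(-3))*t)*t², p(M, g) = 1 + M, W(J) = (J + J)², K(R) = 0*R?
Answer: 1119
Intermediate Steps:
K(R) = 0
W(J) = 4*J² (W(J) = (2*J)² = 4*J²)
T(t) = -3*t³ (T(t) = ((1 - 4)*t)*t² = (-3*t)*t² = -3*t³)
(-321 + 1440) - T(K(1)) = (-321 + 1440) - (-3)*0³ = 1119 - (-3)*0 = 1119 - 1*0 = 1119 + 0 = 1119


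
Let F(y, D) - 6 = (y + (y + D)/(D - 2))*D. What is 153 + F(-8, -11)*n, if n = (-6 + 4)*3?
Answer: -4089/13 ≈ -314.54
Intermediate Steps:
F(y, D) = 6 + D*(y + (D + y)/(-2 + D)) (F(y, D) = 6 + (y + (y + D)/(D - 2))*D = 6 + (y + (D + y)/(-2 + D))*D = 6 + D*(y + (D + y)/(-2 + D)))
n = -6 (n = -2*3 = -6)
153 + F(-8, -11)*n = 153 + ((-12 + (-11)² + 6*(-11) - 8*(-11)² - 1*(-11)*(-8))/(-2 - 11))*(-6) = 153 + ((-12 + 121 - 66 - 8*121 - 88)/(-13))*(-6) = 153 - (-12 + 121 - 66 - 968 - 88)/13*(-6) = 153 - 1/13*(-1013)*(-6) = 153 + (1013/13)*(-6) = 153 - 6078/13 = -4089/13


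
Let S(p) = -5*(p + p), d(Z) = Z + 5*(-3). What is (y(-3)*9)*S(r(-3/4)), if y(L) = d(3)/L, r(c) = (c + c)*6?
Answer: 3240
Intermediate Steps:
d(Z) = -15 + Z (d(Z) = Z - 15 = -15 + Z)
r(c) = 12*c (r(c) = (2*c)*6 = 12*c)
S(p) = -10*p
y(L) = -12/L (y(L) = (-15 + 3)/L = -12/L)
(y(-3)*9)*S(r(-3/4)) = (-12/(-3)*9)*(-120*(-3/4)) = (-12*(-⅓)*9)*(-120*(-3*¼)) = (4*9)*(-120*(-3)/4) = 36*(-10*(-9)) = 36*90 = 3240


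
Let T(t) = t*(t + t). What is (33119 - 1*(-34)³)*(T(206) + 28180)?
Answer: 8187564996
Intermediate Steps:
T(t) = 2*t² (T(t) = t*(2*t) = 2*t²)
(33119 - 1*(-34)³)*(T(206) + 28180) = (33119 - 1*(-34)³)*(2*206² + 28180) = (33119 - 1*(-39304))*(2*42436 + 28180) = (33119 + 39304)*(84872 + 28180) = 72423*113052 = 8187564996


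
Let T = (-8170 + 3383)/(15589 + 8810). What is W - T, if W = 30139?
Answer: 735366248/24399 ≈ 30139.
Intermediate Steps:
T = -4787/24399 ≈ -0.19620
W - T = 30139 - 1*(-4787/24399) = 30139 + 4787/24399 = 735366248/24399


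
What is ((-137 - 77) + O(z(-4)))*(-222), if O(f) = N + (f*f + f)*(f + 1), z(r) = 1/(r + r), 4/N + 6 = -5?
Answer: 134069685/2816 ≈ 47610.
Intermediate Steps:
N = -4/11 (N = 4/(-6 - 5) = 4/(-11) = 4*(-1/11) = -4/11 ≈ -0.36364)
z(r) = 1/(2*r)
O(f) = -4/11 + (1 + f)*(f + f²) (O(f) = -4/11 + (f*f + f)*(f + 1) = -4/11 + (f² + f)*(1 + f) = -4/11 + (f + f²)*(1 + f) = -4/11 + (1 + f)*(f + f²))
((-137 - 77) + O(z(-4)))*(-222) = ((-137 - 77) + (-4/11 + (½)/(-4) + ((½)/(-4))³ + 2*((½)/(-4))²))*(-222) = (-214 + (-4/11 + (½)*(-¼) + ((½)*(-¼))³ + 2*((½)*(-¼))²))*(-222) = (-214 + (-4/11 - ⅛ + (-⅛)³ + 2*(-⅛)²))*(-222) = (-214 + (-4/11 - ⅛ - 1/512 + 2*(1/64)))*(-222) = (-214 + (-4/11 - ⅛ - 1/512 + 1/32))*(-222) = (-214 - 2587/5632)*(-222) = -1207835/5632*(-222) = 134069685/2816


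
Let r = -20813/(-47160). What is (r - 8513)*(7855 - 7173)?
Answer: -136895223047/23580 ≈ -5.8056e+6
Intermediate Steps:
r = 20813/47160 (r = -20813*(-1/47160) = 20813/47160 ≈ 0.44133)
(r - 8513)*(7855 - 7173) = (20813/47160 - 8513)*(7855 - 7173) = -401452267/47160*682 = -136895223047/23580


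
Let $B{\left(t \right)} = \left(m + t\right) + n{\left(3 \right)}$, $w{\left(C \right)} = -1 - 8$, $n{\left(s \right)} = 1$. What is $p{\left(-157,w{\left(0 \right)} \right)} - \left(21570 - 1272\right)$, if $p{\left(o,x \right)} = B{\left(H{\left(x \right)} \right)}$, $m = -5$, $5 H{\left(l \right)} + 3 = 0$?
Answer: $- \frac{101513}{5} \approx -20303.0$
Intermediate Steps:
$H{\left(l \right)} = - \frac{3}{5}$ ($H{\left(l \right)} = - \frac{3}{5} + \frac{1}{5} \cdot 0 = - \frac{3}{5} + 0 = - \frac{3}{5}$)
$w{\left(C \right)} = -9$ ($w{\left(C \right)} = -1 - 8 = -9$)
$B{\left(t \right)} = -4 + t$ ($B{\left(t \right)} = \left(-5 + t\right) + 1 = -4 + t$)
$p{\left(o,x \right)} = - \frac{23}{5}$ ($p{\left(o,x \right)} = -4 - \frac{3}{5} = - \frac{23}{5}$)
$p{\left(-157,w{\left(0 \right)} \right)} - \left(21570 - 1272\right) = - \frac{23}{5} - \left(21570 - 1272\right) = - \frac{23}{5} - 20298 = - \frac{101513}{5}$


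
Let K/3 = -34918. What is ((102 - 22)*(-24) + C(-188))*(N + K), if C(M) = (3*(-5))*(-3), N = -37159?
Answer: 266086875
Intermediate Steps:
K = -104754 (K = 3*(-34918) = -104754)
C(M) = 45 (C(M) = -15*(-3) = 45)
((102 - 22)*(-24) + C(-188))*(N + K) = ((102 - 22)*(-24) + 45)*(-37159 - 104754) = (80*(-24) + 45)*(-141913) = (-1920 + 45)*(-141913) = -1875*(-141913) = 266086875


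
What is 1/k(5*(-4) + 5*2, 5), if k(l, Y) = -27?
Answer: -1/27 ≈ -0.037037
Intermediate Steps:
1/k(5*(-4) + 5*2, 5) = 1/(-27) = -1/27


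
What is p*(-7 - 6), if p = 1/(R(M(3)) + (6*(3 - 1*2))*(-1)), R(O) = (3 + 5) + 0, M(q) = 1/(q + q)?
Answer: -13/2 ≈ -6.5000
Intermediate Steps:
M(q) = 1/(2*q)
R(O) = 8 (R(O) = 8 + 0 = 8)
p = ½ (p = 1/(8 + (6*(3 - 1*2))*(-1)) = 1/(8 + (6*(3 - 2))*(-1)) = 1/(8 + (6*1)*(-1)) = 1/(8 + 6*(-1)) = 1/(8 - 6) = 1/2 = ½ ≈ 0.50000)
p*(-7 - 6) = (-7 - 6)/2 = (½)*(-13) = -13/2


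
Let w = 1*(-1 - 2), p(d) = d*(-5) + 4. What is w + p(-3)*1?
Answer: 16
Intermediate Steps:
p(d) = 4 - 5*d (p(d) = -5*d + 4 = 4 - 5*d)
w = -3 (w = 1*(-3) = -3)
w + p(-3)*1 = -3 + (4 - 5*(-3))*1 = -3 + (4 + 15)*1 = -3 + 19*1 = -3 + 19 = 16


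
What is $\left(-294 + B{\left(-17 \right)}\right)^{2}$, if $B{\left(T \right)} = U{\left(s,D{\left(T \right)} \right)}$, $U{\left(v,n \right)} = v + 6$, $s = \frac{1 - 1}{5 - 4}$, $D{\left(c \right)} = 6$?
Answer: $82944$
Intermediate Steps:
$s = 0$ ($s = \frac{0}{1} = 0 \cdot 1 = 0$)
$U{\left(v,n \right)} = 6 + v$
$B{\left(T \right)} = 6$ ($B{\left(T \right)} = 6 + 0 = 6$)
$\left(-294 + B{\left(-17 \right)}\right)^{2} = \left(-294 + 6\right)^{2} = \left(-288\right)^{2} = 82944$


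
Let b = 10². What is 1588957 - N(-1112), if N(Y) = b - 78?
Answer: 1588935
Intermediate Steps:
b = 100
N(Y) = 22 (N(Y) = 100 - 78 = 22)
1588957 - N(-1112) = 1588957 - 1*22 = 1588957 - 22 = 1588935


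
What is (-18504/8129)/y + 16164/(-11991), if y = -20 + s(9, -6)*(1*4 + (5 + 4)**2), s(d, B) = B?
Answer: -11569768536/8610277445 ≈ -1.3437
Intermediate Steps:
y = -530 (y = -20 - 6*(1*4 + (5 + 4)**2) = -20 - 6*(4 + 9**2) = -20 - 6*(4 + 81) = -20 - 6*85 = -20 - 510 = -530)
(-18504/8129)/y + 16164/(-11991) = -18504/8129/(-530) + 16164/(-11991) = -18504*1/8129*(-1/530) + 16164*(-1/11991) = -18504/8129*(-1/530) - 5388/3997 = 9252/2154185 - 5388/3997 = -11569768536/8610277445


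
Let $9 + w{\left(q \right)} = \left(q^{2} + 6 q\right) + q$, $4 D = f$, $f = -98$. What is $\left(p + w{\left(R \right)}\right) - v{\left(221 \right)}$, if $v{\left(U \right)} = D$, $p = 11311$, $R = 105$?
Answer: $\frac{46173}{2} \approx 23087.0$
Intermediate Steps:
$D = - \frac{49}{2}$ ($D = \frac{1}{4} \left(-98\right) = - \frac{49}{2} \approx -24.5$)
$w{\left(q \right)} = -9 + q^{2} + 7 q$ ($w{\left(q \right)} = -9 + \left(\left(q^{2} + 6 q\right) + q\right) = -9 + \left(q^{2} + 7 q\right) = -9 + q^{2} + 7 q$)
$v{\left(U \right)} = - \frac{49}{2}$
$\left(p + w{\left(R \right)}\right) - v{\left(221 \right)} = \left(11311 + \left(-9 + 105^{2} + 7 \cdot 105\right)\right) - - \frac{49}{2} = \left(11311 + \left(-9 + 11025 + 735\right)\right) + \frac{49}{2} = \left(11311 + 11751\right) + \frac{49}{2} = 23062 + \frac{49}{2} = \frac{46173}{2}$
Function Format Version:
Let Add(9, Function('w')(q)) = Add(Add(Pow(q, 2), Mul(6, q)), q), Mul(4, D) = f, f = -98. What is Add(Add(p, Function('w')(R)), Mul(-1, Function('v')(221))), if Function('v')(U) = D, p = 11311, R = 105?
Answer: Rational(46173, 2) ≈ 23087.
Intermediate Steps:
D = Rational(-49, 2) (D = Mul(Rational(1, 4), -98) = Rational(-49, 2) ≈ -24.500)
Function('w')(q) = Add(-9, Pow(q, 2), Mul(7, q)) (Function('w')(q) = Add(-9, Add(Add(Pow(q, 2), Mul(6, q)), q)) = Add(-9, Add(Pow(q, 2), Mul(7, q))) = Add(-9, Pow(q, 2), Mul(7, q)))
Function('v')(U) = Rational(-49, 2)
Add(Add(p, Function('w')(R)), Mul(-1, Function('v')(221))) = Add(Add(11311, Add(-9, Pow(105, 2), Mul(7, 105))), Mul(-1, Rational(-49, 2))) = Add(Add(11311, Add(-9, 11025, 735)), Rational(49, 2)) = Add(Add(11311, 11751), Rational(49, 2)) = Add(23062, Rational(49, 2)) = Rational(46173, 2)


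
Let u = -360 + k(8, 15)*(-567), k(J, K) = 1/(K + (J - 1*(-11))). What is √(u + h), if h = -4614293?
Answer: I*√5334558146/34 ≈ 2148.2*I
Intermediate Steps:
k(J, K) = 1/(11 + J + K) (k(J, K) = 1/(K + (J + 11)) = 1/(K + (11 + J)) = 1/(11 + J + K))
u = -12807/34 (u = -360 - 567/(11 + 8 + 15) = -360 - 567/34 = -12807/34 ≈ -376.68)
√(u + h) = √(-12807/34 - 4614293) = √(-156898769/34) = I*√5334558146/34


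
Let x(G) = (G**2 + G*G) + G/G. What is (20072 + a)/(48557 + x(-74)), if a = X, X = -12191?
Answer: 7881/59510 ≈ 0.13243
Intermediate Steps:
x(G) = 1 + 2*G**2 (x(G) = (G**2 + G**2) + 1 = 2*G**2 + 1 = 1 + 2*G**2)
a = -12191
(20072 + a)/(48557 + x(-74)) = (20072 - 12191)/(48557 + (1 + 2*(-74)**2)) = 7881/(48557 + (1 + 2*5476)) = 7881/(48557 + (1 + 10952)) = 7881/(48557 + 10953) = 7881/59510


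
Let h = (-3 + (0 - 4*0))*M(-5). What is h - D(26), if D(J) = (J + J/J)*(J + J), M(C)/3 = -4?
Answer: -1368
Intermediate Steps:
M(C) = -12 (M(C) = 3*(-4) = -12)
D(J) = 2*J*(1 + J) (D(J) = (J + 1)*(2*J) = (1 + J)*(2*J) = 2*J*(1 + J))
h = 36 (h = (-3 + (0 - 4*0))*(-12) = (-3 + (0 + 0))*(-12) = (-3 + 0)*(-12) = -3*(-12) = 36)
h - D(26) = 36 - 2*26*(1 + 26) = 36 - 2*26*27 = 36 - 1*1404 = 36 - 1404 = -1368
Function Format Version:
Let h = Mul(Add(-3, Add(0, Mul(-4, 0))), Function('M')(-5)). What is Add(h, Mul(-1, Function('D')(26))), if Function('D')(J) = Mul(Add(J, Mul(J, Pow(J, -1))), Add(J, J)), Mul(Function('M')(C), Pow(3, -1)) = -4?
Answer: -1368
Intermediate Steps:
Function('M')(C) = -12 (Function('M')(C) = Mul(3, -4) = -12)
Function('D')(J) = Mul(2, J, Add(1, J)) (Function('D')(J) = Mul(Add(J, 1), Mul(2, J)) = Mul(Add(1, J), Mul(2, J)) = Mul(2, J, Add(1, J)))
h = 36 (h = Mul(Add(-3, Add(0, Mul(-4, 0))), -12) = Mul(Add(-3, Add(0, 0)), -12) = Mul(Add(-3, 0), -12) = Mul(-3, -12) = 36)
Add(h, Mul(-1, Function('D')(26))) = Add(36, Mul(-1, Mul(2, 26, Add(1, 26)))) = Add(36, Mul(-1, Mul(2, 26, 27))) = Add(36, Mul(-1, 1404)) = Add(36, -1404) = -1368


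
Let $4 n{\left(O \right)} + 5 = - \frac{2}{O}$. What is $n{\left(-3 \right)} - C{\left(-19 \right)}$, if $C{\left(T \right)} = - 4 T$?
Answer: $- \frac{925}{12} \approx -77.083$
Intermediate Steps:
$n{\left(O \right)} = - \frac{5}{4} - \frac{1}{2 O}$ ($n{\left(O \right)} = - \frac{5}{4} + \frac{\left(-2\right) \frac{1}{O}}{4} = - \frac{5}{4} - \frac{1}{2 O}$)
$n{\left(-3 \right)} - C{\left(-19 \right)} = \frac{-2 - -15}{4 \left(-3\right)} - \left(-4\right) \left(-19\right) = \frac{1}{4} \left(- \frac{1}{3}\right) \left(-2 + 15\right) - 76 = \frac{1}{4} \left(- \frac{1}{3}\right) 13 - 76 = - \frac{13}{12} - 76 = - \frac{925}{12}$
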